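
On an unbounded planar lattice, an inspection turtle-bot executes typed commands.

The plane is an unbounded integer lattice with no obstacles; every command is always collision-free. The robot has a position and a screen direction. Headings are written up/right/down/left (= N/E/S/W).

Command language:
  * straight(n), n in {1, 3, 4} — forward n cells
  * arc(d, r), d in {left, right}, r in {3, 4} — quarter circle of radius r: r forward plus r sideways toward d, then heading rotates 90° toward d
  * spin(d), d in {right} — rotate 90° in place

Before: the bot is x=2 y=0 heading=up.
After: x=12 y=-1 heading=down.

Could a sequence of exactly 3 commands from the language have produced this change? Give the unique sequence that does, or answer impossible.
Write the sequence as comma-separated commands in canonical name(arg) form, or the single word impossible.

key: order matters: swapping arc(right, 3) and arc(right, 4) lands elsewhere
initial: x=2 y=0 heading=up
t=1 arc(right, 3) ⇒ x=5 y=3 heading=right
t=2 straight(3) ⇒ x=8 y=3 heading=right
t=3 arc(right, 4) ⇒ x=12 y=-1 heading=down
all 512 alternatives checked — unique.

arc(right, 3), straight(3), arc(right, 4)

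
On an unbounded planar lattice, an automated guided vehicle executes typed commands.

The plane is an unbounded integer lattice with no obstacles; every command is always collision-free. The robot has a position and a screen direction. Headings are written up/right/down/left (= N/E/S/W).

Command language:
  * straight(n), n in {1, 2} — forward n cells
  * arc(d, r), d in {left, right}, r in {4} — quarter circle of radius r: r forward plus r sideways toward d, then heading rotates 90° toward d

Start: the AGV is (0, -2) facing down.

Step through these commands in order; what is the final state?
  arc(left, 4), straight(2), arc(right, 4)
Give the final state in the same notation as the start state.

initial: (0, -2) facing down
[1] after arc(left, 4): (4, -6) facing right
[2] after straight(2): (6, -6) facing right
[3] after arc(right, 4): (10, -10) facing down

(10, -10) facing down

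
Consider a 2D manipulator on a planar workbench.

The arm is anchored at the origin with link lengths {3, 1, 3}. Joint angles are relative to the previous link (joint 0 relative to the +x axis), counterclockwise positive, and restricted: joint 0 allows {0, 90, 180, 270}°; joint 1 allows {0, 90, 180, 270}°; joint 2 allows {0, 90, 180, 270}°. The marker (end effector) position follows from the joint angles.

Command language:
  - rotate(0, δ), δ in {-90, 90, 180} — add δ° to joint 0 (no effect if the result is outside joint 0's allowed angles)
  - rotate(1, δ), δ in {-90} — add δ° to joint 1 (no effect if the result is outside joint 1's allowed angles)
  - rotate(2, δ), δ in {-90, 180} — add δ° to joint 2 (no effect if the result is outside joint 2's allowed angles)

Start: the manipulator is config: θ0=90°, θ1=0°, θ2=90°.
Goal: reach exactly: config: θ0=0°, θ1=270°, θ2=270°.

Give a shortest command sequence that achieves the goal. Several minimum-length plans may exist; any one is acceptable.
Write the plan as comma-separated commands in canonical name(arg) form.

rotate(0, -90), rotate(1, -90), rotate(2, 180)

from: config: θ0=90°, θ1=0°, θ2=90°
step 1 (rotate(0, -90)): config: θ0=0°, θ1=0°, θ2=90°
step 2 (rotate(1, -90)): config: θ0=0°, θ1=270°, θ2=90°
step 3 (rotate(2, 180)): config: θ0=0°, θ1=270°, θ2=270°
minimal: 3 command(s), checked below 3.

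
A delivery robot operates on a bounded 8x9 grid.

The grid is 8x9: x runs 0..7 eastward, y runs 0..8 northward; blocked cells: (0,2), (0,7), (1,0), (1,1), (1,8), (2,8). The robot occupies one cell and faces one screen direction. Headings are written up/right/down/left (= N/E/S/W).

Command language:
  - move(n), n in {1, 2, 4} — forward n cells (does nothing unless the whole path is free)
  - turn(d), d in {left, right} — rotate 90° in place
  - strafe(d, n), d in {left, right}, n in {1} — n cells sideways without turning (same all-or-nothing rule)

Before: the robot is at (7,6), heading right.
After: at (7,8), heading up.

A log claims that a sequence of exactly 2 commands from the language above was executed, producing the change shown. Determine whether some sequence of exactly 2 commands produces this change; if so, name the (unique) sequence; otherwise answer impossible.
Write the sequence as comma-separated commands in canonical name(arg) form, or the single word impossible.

turn(left), move(2)

key: cell and facing (now N) both changed — the 2 commands mix motion and turning
initial: at (7,6), heading right
step 1 (turn(left)): at (7,6), heading up
step 2 (move(2)): at (7,8), heading up
no rival 2-sequence matches.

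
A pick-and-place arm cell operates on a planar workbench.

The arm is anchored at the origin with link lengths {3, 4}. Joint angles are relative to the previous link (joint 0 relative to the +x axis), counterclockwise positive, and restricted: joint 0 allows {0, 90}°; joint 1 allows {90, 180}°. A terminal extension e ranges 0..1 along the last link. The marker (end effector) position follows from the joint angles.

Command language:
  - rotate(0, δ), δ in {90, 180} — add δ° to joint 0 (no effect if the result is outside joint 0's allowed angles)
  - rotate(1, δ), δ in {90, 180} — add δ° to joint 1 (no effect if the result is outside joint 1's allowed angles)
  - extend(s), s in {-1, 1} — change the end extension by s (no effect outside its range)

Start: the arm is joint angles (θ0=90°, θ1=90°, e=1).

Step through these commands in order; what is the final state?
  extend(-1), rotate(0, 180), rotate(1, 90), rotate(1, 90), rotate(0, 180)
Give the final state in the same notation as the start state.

start: joint angles (θ0=90°, θ1=90°, e=1)
[1] after extend(-1): joint angles (θ0=90°, θ1=90°, e=0)
[2] after rotate(0, 180): joint angles (θ0=90°, θ1=90°, e=0)
[3] after rotate(1, 90): joint angles (θ0=90°, θ1=180°, e=0)
[4] after rotate(1, 90): joint angles (θ0=90°, θ1=180°, e=0)
[5] after rotate(0, 180): joint angles (θ0=90°, θ1=180°, e=0)

joint angles (θ0=90°, θ1=180°, e=0)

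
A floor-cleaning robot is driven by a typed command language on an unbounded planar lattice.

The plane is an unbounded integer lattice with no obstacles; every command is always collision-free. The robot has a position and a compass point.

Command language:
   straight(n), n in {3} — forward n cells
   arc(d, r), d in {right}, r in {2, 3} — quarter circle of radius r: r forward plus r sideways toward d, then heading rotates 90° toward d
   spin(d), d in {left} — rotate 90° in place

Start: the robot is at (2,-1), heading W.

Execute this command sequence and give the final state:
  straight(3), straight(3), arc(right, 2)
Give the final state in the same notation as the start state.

t0: at (2,-1), heading W
[1] after straight(3): at (-1,-1), heading W
[2] after straight(3): at (-4,-1), heading W
[3] after arc(right, 2): at (-6,1), heading N

at (-6,1), heading N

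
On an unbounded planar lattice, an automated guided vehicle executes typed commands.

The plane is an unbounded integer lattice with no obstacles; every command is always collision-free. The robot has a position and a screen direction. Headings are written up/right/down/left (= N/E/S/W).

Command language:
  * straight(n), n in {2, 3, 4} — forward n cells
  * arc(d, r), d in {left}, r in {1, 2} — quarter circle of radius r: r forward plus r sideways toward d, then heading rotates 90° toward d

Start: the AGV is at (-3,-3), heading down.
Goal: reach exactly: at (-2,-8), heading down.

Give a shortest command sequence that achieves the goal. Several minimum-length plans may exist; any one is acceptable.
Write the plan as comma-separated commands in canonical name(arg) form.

straight(4), arc(left, 2), arc(left, 2), arc(left, 1), arc(left, 2)

from: at (-3,-3), heading down
[1] after straight(4): at (-3,-7), heading down
[2] after arc(left, 2): at (-1,-9), heading right
[3] after arc(left, 2): at (1,-7), heading up
[4] after arc(left, 1): at (0,-6), heading left
[5] after arc(left, 2): at (-2,-8), heading down
nothing shorter than 5 reaches the goal.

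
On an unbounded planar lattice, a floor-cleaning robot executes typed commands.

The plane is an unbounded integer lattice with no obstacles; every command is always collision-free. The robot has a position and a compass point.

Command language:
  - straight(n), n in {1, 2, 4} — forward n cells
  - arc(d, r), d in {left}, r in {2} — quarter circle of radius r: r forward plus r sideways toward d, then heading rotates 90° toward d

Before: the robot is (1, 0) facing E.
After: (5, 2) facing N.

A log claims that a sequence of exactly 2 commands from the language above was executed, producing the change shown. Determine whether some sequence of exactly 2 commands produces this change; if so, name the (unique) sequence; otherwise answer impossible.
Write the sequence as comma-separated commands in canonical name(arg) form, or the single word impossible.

key: running arc(left, 2) before straight(2) would end elsewhere — order is forced
start: (1, 0) facing E
1. straight(2) → (3, 0) facing E
2. arc(left, 2) → (5, 2) facing N
no other 2-command option fits: unique.

straight(2), arc(left, 2)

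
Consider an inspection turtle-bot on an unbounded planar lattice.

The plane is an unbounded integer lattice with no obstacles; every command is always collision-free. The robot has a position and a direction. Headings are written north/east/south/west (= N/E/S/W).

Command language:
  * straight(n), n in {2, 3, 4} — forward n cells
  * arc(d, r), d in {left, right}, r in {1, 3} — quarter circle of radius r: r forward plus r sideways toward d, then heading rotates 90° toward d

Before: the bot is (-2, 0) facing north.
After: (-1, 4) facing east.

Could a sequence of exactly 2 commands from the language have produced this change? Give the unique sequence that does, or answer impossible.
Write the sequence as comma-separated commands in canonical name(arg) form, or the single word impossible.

straight(3), arc(right, 1)

key: running arc(right, 1) before straight(3) would end elsewhere — order is forced
begin: (-2, 0) facing north
t=1 straight(3) ⇒ (-2, 3) facing north
t=2 arc(right, 1) ⇒ (-1, 4) facing east
all 49 alternatives checked — unique.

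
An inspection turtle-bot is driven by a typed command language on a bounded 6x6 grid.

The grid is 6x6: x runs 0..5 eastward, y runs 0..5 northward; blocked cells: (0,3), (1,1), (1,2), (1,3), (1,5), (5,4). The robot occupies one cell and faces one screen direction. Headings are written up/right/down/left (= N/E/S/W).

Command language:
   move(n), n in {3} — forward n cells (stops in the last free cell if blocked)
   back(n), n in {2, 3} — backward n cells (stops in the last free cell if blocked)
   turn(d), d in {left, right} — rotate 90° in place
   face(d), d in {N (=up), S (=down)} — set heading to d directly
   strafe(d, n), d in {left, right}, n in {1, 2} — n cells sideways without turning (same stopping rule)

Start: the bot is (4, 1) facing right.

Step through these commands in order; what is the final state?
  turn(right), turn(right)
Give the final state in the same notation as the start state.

initial: (4, 1) facing right
step 1 (turn(right)): (4, 1) facing down
step 2 (turn(right)): (4, 1) facing left

(4, 1) facing left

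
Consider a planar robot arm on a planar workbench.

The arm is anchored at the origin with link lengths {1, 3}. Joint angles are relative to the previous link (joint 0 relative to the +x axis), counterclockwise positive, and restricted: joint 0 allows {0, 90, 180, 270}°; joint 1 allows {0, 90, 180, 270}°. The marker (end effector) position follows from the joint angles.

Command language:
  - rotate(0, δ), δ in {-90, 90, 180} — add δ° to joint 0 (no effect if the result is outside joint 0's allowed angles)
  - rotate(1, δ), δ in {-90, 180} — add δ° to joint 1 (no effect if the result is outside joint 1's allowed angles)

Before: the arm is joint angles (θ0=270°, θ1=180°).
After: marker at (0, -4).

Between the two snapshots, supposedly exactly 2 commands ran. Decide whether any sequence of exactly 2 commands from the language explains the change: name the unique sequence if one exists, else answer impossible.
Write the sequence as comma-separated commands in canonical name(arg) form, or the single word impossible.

initial: joint angles (θ0=270°, θ1=180°)
1. rotate(1, -90) → joint angles (θ0=270°, θ1=90°)
2. rotate(1, -90) → joint angles (θ0=270°, θ1=0°)
no other 2-command option fits: unique.

rotate(1, -90), rotate(1, -90)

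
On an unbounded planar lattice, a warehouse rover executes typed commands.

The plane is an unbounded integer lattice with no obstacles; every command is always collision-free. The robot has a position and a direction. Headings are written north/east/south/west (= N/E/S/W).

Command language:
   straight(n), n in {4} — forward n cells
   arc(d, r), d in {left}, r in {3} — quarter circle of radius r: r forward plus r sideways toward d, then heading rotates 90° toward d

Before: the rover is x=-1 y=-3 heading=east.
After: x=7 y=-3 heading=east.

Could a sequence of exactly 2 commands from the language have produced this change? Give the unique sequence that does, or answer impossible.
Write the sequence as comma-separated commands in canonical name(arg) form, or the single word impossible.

key: still facing E at the end — nothing in the sequence rotates
start: x=-1 y=-3 heading=east
[1] after straight(4): x=3 y=-3 heading=east
[2] after straight(4): x=7 y=-3 heading=east
no other 2-command option fits: unique.

straight(4), straight(4)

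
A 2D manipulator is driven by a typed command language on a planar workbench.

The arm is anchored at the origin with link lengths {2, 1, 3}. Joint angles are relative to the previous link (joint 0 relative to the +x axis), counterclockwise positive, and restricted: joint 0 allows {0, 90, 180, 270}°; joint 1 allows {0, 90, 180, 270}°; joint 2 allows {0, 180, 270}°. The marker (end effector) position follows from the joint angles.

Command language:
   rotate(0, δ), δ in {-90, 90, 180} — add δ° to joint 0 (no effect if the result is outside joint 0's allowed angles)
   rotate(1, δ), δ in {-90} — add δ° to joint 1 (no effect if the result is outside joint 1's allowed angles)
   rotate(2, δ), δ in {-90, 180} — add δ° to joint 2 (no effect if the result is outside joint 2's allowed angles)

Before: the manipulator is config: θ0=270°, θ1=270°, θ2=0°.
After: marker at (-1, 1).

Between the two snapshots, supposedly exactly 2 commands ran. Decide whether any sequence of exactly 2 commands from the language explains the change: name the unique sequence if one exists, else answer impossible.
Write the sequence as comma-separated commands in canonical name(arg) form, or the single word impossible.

rotate(2, -90), rotate(2, 180)

key: running rotate(2, 180) before rotate(2, -90) would end elsewhere — order is forced
start: config: θ0=270°, θ1=270°, θ2=0°
step 1 (rotate(2, -90)): config: θ0=270°, θ1=270°, θ2=270°
step 2 (rotate(2, 180)): config: θ0=270°, θ1=270°, θ2=270°
no other 2-command option fits: unique.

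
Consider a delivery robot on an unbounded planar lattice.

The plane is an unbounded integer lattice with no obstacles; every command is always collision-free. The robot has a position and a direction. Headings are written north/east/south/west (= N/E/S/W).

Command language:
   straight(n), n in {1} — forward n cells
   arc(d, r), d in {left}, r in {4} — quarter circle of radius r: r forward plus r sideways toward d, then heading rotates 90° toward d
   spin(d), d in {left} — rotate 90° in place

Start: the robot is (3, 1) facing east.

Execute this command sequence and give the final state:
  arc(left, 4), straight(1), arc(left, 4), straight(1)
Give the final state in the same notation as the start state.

(2, 10) facing west

t0: (3, 1) facing east
[1] after arc(left, 4): (7, 5) facing north
[2] after straight(1): (7, 6) facing north
[3] after arc(left, 4): (3, 10) facing west
[4] after straight(1): (2, 10) facing west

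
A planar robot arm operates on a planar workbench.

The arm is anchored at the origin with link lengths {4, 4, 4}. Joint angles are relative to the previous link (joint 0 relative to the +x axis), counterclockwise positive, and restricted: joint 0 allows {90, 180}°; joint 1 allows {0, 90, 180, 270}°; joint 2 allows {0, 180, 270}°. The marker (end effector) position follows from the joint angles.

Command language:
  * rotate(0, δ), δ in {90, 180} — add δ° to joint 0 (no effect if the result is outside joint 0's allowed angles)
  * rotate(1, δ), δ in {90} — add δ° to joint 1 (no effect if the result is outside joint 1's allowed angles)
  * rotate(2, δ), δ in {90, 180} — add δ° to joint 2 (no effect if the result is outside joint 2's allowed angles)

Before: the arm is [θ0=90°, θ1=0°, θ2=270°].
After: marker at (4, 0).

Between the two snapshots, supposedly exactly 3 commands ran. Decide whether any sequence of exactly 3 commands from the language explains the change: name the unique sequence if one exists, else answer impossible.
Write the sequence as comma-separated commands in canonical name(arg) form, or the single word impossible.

begin: [θ0=90°, θ1=0°, θ2=270°]
t=1 rotate(1, 90) ⇒ [θ0=90°, θ1=90°, θ2=270°]
t=2 rotate(1, 90) ⇒ [θ0=90°, θ1=180°, θ2=270°]
t=3 rotate(1, 90) ⇒ [θ0=90°, θ1=270°, θ2=270°]
uniquely the one of 125 3-step routes that fits.

rotate(1, 90), rotate(1, 90), rotate(1, 90)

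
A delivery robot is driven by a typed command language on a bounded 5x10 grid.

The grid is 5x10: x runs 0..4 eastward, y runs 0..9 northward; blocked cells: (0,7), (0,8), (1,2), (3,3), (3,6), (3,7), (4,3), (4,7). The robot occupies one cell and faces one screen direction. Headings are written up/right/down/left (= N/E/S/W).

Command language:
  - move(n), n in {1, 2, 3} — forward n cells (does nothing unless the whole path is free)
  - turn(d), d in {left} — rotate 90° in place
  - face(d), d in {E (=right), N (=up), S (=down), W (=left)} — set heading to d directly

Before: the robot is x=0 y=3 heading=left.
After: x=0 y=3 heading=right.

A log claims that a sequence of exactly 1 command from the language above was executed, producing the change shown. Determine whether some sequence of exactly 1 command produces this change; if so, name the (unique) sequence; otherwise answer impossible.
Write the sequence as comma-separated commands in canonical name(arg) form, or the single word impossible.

key: (0,3) unchanged — the single command moves nothing
start: x=0 y=3 heading=left
step 1 (face(E)): x=0 y=3 heading=right
all 8 alternatives checked — unique.

face(E)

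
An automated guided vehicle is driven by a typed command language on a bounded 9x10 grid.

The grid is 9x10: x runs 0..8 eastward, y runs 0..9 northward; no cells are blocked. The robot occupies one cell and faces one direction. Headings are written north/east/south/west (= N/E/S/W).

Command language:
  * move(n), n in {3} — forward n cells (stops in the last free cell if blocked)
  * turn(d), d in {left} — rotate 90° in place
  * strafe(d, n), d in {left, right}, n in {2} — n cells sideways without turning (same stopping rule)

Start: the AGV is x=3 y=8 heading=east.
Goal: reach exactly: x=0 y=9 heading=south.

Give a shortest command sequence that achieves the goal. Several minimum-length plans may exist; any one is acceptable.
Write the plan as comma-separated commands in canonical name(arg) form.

strafe(left, 2), turn(left), turn(left), move(3), turn(left)

from: x=3 y=8 heading=east
t=1 strafe(left, 2) ⇒ x=3 y=9 heading=east
t=2 turn(left) ⇒ x=3 y=9 heading=north
t=3 turn(left) ⇒ x=3 y=9 heading=west
t=4 move(3) ⇒ x=0 y=9 heading=west
t=5 turn(left) ⇒ x=0 y=9 heading=south
minimal: 5 command(s), checked below 5.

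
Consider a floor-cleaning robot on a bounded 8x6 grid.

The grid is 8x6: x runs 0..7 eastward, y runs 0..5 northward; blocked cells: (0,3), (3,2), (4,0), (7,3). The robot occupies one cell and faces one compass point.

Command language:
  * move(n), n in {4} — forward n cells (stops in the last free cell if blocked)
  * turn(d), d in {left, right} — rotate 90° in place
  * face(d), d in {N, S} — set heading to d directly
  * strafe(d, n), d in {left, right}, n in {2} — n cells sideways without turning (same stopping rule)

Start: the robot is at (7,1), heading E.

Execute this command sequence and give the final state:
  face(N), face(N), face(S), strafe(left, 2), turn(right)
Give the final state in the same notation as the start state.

begin: at (7,1), heading E
step 1 (face(N)): at (7,1), heading N
step 2 (face(N)): at (7,1), heading N
step 3 (face(S)): at (7,1), heading S
step 4 (strafe(left, 2)): at (7,1), heading S
step 5 (turn(right)): at (7,1), heading W

at (7,1), heading W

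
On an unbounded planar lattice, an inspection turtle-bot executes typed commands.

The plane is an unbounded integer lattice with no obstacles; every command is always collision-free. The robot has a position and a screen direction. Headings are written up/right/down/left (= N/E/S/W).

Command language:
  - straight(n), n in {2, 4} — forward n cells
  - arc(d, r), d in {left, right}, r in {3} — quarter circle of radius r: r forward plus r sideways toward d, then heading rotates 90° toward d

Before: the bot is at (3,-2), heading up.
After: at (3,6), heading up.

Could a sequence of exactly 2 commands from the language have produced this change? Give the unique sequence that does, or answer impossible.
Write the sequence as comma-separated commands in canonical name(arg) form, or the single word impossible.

key: heading stays N — no command in the sequence turns
begin: at (3,-2), heading up
t=1 straight(4) ⇒ at (3,2), heading up
t=2 straight(4) ⇒ at (3,6), heading up
all 16 alternatives checked — unique.

straight(4), straight(4)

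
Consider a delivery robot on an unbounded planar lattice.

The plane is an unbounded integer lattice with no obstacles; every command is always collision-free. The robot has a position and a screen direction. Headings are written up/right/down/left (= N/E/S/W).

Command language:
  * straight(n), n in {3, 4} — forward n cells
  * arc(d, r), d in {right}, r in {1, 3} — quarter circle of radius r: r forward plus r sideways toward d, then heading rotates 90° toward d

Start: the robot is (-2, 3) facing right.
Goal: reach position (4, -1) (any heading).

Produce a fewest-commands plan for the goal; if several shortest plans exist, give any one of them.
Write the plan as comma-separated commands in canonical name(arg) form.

straight(4), arc(right, 3), arc(right, 1)

from: (-2, 3) facing right
[1] after straight(4): (2, 3) facing right
[2] after arc(right, 3): (5, 0) facing down
[3] after arc(right, 1): (4, -1) facing left
nothing shorter than 3 reaches the goal.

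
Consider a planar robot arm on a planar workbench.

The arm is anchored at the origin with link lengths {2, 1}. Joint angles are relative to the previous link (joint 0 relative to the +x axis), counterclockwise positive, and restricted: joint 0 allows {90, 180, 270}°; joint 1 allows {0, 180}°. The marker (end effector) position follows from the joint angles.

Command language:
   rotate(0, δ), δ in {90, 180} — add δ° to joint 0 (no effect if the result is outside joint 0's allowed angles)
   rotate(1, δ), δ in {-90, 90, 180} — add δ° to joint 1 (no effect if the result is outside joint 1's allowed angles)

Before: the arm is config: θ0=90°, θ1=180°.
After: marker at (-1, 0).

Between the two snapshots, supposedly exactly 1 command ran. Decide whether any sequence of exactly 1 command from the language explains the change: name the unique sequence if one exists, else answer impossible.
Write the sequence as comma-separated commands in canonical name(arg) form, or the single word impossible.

rotate(0, 90)

initial: config: θ0=90°, θ1=180°
step 1 (rotate(0, 90)): config: θ0=180°, θ1=180°
no rival 1-sequence matches.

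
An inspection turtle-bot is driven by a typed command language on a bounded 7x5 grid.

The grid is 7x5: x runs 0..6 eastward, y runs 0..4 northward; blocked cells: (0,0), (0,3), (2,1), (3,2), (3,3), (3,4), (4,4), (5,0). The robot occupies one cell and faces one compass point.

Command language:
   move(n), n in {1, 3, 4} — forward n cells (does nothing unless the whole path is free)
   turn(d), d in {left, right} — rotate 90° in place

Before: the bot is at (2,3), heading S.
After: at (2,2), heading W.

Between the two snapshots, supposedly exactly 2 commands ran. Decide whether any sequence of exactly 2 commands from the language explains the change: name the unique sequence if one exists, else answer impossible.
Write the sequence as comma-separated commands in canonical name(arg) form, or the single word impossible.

key: cell and facing (now W) both changed — the 2 commands mix motion and turning
start: at (2,3), heading S
1. move(1) → at (2,2), heading S
2. turn(right) → at (2,2), heading W
all 25 alternatives checked — unique.

move(1), turn(right)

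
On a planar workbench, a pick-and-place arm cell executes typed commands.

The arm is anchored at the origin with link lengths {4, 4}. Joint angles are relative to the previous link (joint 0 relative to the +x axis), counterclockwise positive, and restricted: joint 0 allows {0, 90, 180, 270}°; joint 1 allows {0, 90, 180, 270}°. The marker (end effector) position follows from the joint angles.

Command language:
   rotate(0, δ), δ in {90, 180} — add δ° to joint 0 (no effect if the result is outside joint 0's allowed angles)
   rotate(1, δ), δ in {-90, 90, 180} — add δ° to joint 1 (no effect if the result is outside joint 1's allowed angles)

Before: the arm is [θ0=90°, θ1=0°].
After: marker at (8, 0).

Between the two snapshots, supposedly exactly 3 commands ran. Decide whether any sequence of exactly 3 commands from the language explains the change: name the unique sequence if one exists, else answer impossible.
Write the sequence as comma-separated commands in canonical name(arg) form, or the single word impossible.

rotate(0, 90), rotate(0, 90), rotate(0, 90)

begin: [θ0=90°, θ1=0°]
step 1 (rotate(0, 90)): [θ0=180°, θ1=0°]
step 2 (rotate(0, 90)): [θ0=270°, θ1=0°]
step 3 (rotate(0, 90)): [θ0=0°, θ1=0°]
no other 3-command option fits: unique.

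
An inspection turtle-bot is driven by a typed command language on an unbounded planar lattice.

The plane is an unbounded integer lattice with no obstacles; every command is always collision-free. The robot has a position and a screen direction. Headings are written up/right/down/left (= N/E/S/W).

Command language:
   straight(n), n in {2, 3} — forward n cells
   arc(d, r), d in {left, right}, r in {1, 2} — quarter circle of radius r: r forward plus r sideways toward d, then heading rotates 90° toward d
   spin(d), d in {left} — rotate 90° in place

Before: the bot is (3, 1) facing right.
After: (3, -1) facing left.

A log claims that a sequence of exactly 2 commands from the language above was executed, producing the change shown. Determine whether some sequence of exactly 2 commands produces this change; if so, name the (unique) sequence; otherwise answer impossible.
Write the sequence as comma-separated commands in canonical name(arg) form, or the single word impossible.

key: cell and facing (now W) both changed — the 2 commands mix motion and turning
start: (3, 1) facing right
t=1 arc(right, 1) ⇒ (4, 0) facing down
t=2 arc(right, 1) ⇒ (3, -1) facing left
all 49 alternatives checked — unique.

arc(right, 1), arc(right, 1)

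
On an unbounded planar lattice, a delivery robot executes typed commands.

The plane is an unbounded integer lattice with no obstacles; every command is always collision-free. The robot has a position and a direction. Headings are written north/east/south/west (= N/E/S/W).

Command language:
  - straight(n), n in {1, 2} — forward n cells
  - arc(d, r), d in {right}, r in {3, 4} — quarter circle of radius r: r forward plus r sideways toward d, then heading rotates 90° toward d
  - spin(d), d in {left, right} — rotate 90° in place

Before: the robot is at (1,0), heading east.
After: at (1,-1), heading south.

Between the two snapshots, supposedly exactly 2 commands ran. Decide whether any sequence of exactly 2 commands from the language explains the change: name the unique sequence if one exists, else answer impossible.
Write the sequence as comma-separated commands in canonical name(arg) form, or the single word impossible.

key: order matters: swapping spin(right) and straight(1) lands elsewhere
from: at (1,0), heading east
step 1 (spin(right)): at (1,0), heading south
step 2 (straight(1)): at (1,-1), heading south
uniquely the one of 36 2-step routes that fits.

spin(right), straight(1)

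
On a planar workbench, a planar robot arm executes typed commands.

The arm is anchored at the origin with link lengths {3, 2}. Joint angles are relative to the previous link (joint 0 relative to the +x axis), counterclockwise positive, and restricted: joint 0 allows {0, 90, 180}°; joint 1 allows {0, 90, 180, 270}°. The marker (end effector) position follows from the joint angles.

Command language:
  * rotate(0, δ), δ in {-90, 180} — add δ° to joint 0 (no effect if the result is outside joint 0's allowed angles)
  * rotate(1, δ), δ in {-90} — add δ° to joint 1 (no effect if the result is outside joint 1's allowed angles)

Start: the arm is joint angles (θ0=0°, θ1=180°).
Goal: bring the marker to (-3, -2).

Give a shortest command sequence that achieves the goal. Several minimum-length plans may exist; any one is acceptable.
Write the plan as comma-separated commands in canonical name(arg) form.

begin: joint angles (θ0=0°, θ1=180°)
t=1 rotate(1, -90) ⇒ joint angles (θ0=0°, θ1=90°)
t=2 rotate(0, 180) ⇒ joint angles (θ0=180°, θ1=90°)
no 1-step plan works, so 2 is optimal.

rotate(1, -90), rotate(0, 180)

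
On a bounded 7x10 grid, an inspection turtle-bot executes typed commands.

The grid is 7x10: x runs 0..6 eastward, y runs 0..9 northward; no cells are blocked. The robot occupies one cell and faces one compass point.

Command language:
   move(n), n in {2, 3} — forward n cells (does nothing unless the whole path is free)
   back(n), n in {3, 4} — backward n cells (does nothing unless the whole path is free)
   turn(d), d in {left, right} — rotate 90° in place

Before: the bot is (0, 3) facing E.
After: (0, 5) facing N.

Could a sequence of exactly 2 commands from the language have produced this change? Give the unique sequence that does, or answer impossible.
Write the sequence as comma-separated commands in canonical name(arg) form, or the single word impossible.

key: position moved to (0,5) AND the heading swung to N — translation plus rotation needed
from: (0, 3) facing E
[1] after turn(left): (0, 3) facing N
[2] after move(2): (0, 5) facing N
all 36 alternatives checked — unique.

turn(left), move(2)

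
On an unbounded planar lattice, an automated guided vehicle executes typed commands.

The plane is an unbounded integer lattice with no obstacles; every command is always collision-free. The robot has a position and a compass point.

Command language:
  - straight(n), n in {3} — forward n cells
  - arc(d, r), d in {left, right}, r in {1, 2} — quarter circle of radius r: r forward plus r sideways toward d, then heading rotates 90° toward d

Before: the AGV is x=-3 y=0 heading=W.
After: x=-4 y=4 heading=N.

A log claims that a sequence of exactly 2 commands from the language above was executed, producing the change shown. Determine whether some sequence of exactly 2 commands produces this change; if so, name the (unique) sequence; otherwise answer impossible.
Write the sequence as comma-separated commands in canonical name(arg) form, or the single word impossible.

key: position moved to (-4,4) AND the heading swung to N — translation plus rotation needed
from: x=-3 y=0 heading=W
t=1 arc(right, 1) ⇒ x=-4 y=1 heading=N
t=2 straight(3) ⇒ x=-4 y=4 heading=N
all 25 alternatives checked — unique.

arc(right, 1), straight(3)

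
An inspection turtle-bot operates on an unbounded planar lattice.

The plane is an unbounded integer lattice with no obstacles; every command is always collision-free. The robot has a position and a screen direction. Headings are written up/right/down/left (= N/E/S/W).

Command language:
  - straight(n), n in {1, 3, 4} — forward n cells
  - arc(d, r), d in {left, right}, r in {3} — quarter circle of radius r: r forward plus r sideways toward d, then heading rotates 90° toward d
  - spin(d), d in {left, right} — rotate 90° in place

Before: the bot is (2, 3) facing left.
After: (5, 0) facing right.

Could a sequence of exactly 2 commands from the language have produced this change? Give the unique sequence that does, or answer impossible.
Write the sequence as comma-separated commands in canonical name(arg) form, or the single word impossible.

spin(left), arc(left, 3)

key: position moved to (5,0) AND the heading swung to E — translation plus rotation needed
start: (2, 3) facing left
step 1 (spin(left)): (2, 3) facing down
step 2 (arc(left, 3)): (5, 0) facing right
no other 2-command option fits: unique.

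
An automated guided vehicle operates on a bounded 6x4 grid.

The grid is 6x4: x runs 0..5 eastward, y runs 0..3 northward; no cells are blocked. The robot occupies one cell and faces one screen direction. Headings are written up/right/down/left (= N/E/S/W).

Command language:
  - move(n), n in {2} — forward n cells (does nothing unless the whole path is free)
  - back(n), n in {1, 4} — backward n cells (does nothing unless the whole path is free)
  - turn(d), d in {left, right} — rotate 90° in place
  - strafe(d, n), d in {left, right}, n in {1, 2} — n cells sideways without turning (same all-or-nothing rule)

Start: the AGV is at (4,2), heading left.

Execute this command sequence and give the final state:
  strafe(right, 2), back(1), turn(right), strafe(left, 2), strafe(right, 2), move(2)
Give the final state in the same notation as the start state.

at (5,2), heading up

t0: at (4,2), heading left
[1] after strafe(right, 2): at (4,2), heading left
[2] after back(1): at (5,2), heading left
[3] after turn(right): at (5,2), heading up
[4] after strafe(left, 2): at (3,2), heading up
[5] after strafe(right, 2): at (5,2), heading up
[6] after move(2): at (5,2), heading up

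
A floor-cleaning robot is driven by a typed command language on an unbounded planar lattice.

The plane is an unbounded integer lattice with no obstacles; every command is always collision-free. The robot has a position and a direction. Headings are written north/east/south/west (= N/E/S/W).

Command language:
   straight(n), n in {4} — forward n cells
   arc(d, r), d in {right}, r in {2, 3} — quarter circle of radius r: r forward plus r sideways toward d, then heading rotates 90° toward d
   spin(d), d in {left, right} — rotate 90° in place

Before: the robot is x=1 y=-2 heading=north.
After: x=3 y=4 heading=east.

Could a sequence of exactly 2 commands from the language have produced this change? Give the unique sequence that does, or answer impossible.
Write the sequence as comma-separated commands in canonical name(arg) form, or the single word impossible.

straight(4), arc(right, 2)

key: running arc(right, 2) before straight(4) would end elsewhere — order is forced
start: x=1 y=-2 heading=north
step 1 (straight(4)): x=1 y=2 heading=north
step 2 (arc(right, 2)): x=3 y=4 heading=east
no other 2-command option fits: unique.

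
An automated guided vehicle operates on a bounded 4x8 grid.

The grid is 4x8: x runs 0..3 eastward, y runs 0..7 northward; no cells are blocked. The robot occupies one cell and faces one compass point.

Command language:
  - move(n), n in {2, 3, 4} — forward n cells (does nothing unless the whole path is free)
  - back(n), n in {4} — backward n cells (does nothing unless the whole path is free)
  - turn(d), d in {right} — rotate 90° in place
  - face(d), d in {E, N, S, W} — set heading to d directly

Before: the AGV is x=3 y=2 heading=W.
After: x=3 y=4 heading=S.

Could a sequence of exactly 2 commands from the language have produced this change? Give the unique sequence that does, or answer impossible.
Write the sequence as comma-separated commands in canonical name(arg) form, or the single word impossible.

impossible

no 2-step route produces this change.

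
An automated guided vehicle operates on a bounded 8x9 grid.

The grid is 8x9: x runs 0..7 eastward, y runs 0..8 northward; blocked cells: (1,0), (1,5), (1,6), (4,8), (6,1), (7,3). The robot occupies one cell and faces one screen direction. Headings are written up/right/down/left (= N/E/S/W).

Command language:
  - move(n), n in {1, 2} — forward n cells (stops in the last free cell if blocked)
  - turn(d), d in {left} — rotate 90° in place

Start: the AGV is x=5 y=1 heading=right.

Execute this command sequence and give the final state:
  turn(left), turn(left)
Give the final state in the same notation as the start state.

initial: x=5 y=1 heading=right
[1] after turn(left): x=5 y=1 heading=up
[2] after turn(left): x=5 y=1 heading=left

x=5 y=1 heading=left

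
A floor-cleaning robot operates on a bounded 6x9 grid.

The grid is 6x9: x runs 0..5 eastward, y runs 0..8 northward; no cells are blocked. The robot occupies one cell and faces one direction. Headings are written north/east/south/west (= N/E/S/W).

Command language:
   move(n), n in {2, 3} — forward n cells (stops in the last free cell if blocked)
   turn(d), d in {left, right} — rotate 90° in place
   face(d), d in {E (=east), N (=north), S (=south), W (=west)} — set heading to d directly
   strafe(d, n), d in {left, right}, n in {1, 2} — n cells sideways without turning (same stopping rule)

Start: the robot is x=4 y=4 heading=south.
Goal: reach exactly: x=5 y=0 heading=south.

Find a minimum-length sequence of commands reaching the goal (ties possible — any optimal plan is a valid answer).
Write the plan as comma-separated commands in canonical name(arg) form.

from: x=4 y=4 heading=south
step 1 (move(3)): x=4 y=1 heading=south
step 2 (move(3)): x=4 y=0 heading=south
step 3 (strafe(left, 1)): x=5 y=0 heading=south
minimal: 3 command(s), checked below 3.

move(3), move(3), strafe(left, 1)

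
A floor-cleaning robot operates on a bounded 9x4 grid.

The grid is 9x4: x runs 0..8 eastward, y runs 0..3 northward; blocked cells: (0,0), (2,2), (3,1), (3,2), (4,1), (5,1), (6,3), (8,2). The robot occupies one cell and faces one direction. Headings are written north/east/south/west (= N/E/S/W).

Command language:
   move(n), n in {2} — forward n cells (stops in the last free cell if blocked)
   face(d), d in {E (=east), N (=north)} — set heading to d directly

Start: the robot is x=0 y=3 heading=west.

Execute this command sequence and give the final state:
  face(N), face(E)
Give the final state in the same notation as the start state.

from: x=0 y=3 heading=west
t=1 face(N) ⇒ x=0 y=3 heading=north
t=2 face(E) ⇒ x=0 y=3 heading=east

x=0 y=3 heading=east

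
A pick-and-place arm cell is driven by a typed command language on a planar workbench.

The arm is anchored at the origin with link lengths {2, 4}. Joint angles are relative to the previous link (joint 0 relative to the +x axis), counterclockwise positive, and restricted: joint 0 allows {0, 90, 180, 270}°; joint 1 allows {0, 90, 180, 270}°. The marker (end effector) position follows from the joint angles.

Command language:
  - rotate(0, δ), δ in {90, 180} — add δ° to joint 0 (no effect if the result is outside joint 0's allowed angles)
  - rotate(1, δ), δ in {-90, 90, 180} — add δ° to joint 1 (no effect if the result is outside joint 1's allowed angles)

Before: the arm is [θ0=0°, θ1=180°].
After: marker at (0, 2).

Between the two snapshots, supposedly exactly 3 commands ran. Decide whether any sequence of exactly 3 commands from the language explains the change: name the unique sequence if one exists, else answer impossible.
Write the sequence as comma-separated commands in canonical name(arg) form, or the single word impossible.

from: [θ0=0°, θ1=180°]
step 1 (rotate(0, 90)): [θ0=90°, θ1=180°]
step 2 (rotate(0, 90)): [θ0=180°, θ1=180°]
step 3 (rotate(0, 90)): [θ0=270°, θ1=180°]
no other 3-command option fits: unique.

rotate(0, 90), rotate(0, 90), rotate(0, 90)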